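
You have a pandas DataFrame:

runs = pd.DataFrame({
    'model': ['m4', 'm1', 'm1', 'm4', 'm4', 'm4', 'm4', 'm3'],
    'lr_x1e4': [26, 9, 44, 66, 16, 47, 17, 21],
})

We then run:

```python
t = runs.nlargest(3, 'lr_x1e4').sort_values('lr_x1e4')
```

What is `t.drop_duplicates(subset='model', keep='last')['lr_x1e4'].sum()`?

take 3 rows with largest lr_x1e4:
  model  lr_x1e4
3    m4       66
5    m4       47
2    m1       44
sort by lr_x1e4:
  model  lr_x1e4
2    m1       44
5    m4       47
3    m4       66
drop duplicate model (keep=last):
  model  lr_x1e4
2    m1       44
3    m4       66

110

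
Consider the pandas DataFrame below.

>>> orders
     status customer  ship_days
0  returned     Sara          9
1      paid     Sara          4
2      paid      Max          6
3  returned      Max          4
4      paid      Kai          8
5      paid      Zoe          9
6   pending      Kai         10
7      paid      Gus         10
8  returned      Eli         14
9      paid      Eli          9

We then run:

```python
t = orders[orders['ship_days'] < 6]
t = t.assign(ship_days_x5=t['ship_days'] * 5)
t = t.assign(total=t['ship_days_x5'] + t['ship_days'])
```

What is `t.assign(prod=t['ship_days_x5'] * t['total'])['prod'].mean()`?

filter rows where ship_days < 6:
     status customer  ship_days
1      paid     Sara          4
3  returned      Max          4
add column ship_days_x5 = t['ship_days'] * 5:
     status customer  ship_days  ship_days_x5
1      paid     Sara          4            20
3  returned      Max          4            20
add column total = t['ship_days_x5'] + t['ship_days']:
     status customer  ship_days  ship_days_x5  total
1      paid     Sara          4            20     24
3  returned      Max          4            20     24
add column prod = t['ship_days_x5'] * t['total']:
     status customer  ship_days  ship_days_x5  total  prod
1      paid     Sara          4            20     24   480
3  returned      Max          4            20     24   480
Finally, mean of column 'prod' = 480.0.

480.0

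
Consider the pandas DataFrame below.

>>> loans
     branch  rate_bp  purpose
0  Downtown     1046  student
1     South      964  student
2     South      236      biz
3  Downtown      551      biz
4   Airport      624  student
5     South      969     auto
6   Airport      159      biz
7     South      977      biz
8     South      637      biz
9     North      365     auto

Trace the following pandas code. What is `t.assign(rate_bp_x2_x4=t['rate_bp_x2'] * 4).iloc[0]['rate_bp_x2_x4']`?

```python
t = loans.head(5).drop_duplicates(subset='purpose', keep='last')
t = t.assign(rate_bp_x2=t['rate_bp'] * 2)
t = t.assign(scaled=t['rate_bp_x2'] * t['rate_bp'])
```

4408

take first 5 rows:
     branch  rate_bp  purpose
0  Downtown     1046  student
1     South      964  student
2     South      236      biz
3  Downtown      551      biz
4   Airport      624  student
drop duplicate purpose (keep=last):
     branch  rate_bp  purpose
3  Downtown      551      biz
4   Airport      624  student
add column rate_bp_x2 = t['rate_bp'] * 2:
     branch  rate_bp  purpose  rate_bp_x2
3  Downtown      551      biz        1102
4   Airport      624  student        1248
add column scaled = t['rate_bp_x2'] * t['rate_bp']:
     branch  rate_bp  purpose  rate_bp_x2  scaled
3  Downtown      551      biz        1102  607202
4   Airport      624  student        1248  778752
add column rate_bp_x2_x4 = t['rate_bp_x2'] * 4:
     branch  rate_bp  purpose  rate_bp_x2  scaled  rate_bp_x2_x4
3  Downtown      551      biz        1102  607202           4408
4   Airport      624  student        1248  778752           4992
Finally, value at position 0, column 'rate_bp_x2_x4' = 4408.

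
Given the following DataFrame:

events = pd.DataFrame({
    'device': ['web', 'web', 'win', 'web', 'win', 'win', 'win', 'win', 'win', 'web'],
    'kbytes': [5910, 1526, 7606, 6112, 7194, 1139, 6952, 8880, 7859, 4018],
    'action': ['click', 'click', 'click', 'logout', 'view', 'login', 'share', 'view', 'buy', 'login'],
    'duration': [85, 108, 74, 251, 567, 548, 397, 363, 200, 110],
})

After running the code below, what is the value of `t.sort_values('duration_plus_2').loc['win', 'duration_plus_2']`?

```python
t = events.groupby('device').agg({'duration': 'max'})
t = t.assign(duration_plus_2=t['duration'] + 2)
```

group by device, max of duration:
        duration
device          
web          251
win          567
add column duration_plus_2 = t['duration'] + 2:
        duration  duration_plus_2
device                           
web          251              253
win          567              569
sort by duration_plus_2:
        duration  duration_plus_2
device                           
web          251              253
win          567              569
Hence 569.

569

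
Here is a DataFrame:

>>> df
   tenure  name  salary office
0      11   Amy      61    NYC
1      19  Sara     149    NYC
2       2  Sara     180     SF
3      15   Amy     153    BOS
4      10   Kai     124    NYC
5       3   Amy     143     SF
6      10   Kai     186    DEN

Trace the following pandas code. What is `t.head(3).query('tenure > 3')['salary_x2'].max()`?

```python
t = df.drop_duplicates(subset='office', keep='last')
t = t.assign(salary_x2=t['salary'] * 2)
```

306

drop duplicate office (keep=last):
   tenure name  salary office
3      15  Amy     153    BOS
4      10  Kai     124    NYC
5       3  Amy     143     SF
6      10  Kai     186    DEN
add column salary_x2 = t['salary'] * 2:
   tenure name  salary office  salary_x2
3      15  Amy     153    BOS        306
4      10  Kai     124    NYC        248
5       3  Amy     143     SF        286
6      10  Kai     186    DEN        372
take first 3 rows:
   tenure name  salary office  salary_x2
3      15  Amy     153    BOS        306
4      10  Kai     124    NYC        248
5       3  Amy     143     SF        286
filter rows where tenure > 3:
   tenure name  salary office  salary_x2
3      15  Amy     153    BOS        306
4      10  Kai     124    NYC        248
Taking the max of column 'salary_x2' gives 306.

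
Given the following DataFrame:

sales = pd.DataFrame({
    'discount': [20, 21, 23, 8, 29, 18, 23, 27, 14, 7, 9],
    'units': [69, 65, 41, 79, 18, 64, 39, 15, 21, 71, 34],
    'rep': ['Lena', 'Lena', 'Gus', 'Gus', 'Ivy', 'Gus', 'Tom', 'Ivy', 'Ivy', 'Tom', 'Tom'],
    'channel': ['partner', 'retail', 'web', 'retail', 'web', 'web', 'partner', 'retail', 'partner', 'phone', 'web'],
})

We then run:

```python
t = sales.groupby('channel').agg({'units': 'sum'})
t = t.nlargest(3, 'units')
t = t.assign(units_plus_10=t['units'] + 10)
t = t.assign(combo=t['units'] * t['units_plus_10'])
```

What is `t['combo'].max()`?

26871

group by channel, sum of units:
         units
channel       
partner    129
phone       71
retail     159
web        157
take 3 rows with largest units:
         units
channel       
retail     159
web        157
partner    129
add column units_plus_10 = t['units'] + 10:
         units  units_plus_10
channel                      
retail     159            169
web        157            167
partner    129            139
add column combo = t['units'] * t['units_plus_10']:
         units  units_plus_10  combo
channel                             
retail     159            169  26871
web        157            167  26219
partner    129            139  17931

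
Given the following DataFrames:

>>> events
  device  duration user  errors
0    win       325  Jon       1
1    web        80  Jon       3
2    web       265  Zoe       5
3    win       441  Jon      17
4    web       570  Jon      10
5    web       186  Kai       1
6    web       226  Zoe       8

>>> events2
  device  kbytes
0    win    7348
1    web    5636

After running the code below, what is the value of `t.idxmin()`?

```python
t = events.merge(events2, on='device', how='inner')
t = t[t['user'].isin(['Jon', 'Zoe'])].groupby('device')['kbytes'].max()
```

web

merge on 'device' (how='inner') → 7 rows:
  device  duration user  errors  kbytes
0    win       325  Jon       1    7348
1    web        80  Jon       3    5636
2    web       265  Zoe       5    5636
3    win       441  Jon      17    7348
4    web       570  Jon      10    5636
5    web       186  Kai       1    5636
6    web       226  Zoe       8    5636
filter rows where user in ['Jon', 'Zoe']:
  device  duration user  errors  kbytes
0    win       325  Jon       1    7348
1    web        80  Jon       3    5636
2    web       265  Zoe       5    5636
3    win       441  Jon      17    7348
4    web       570  Jon      10    5636
6    web       226  Zoe       8    5636
group by device, max of kbytes:
device
web    5636
win    7348
Name: kbytes, dtype: int64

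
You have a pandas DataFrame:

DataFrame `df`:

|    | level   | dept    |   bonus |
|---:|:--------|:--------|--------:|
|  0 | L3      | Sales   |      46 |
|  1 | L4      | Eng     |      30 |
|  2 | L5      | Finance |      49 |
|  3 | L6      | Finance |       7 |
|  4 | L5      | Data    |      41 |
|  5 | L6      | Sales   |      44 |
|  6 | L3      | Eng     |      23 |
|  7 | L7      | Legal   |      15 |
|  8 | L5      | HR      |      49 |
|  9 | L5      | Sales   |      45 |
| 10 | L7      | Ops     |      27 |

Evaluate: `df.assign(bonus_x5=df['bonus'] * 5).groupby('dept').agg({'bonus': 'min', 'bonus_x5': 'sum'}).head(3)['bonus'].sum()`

add column bonus_x5 = df['bonus'] * 5:
   level     dept  bonus  bonus_x5
0     L3    Sales     46       230
1     L4      Eng     30       150
2     L5  Finance     49       245
3     L6  Finance      7        35
4     L5     Data     41       205
5     L6    Sales     44       220
6     L3      Eng     23       115
7     L7    Legal     15        75
8     L5       HR     49       245
9     L5    Sales     45       225
10    L7      Ops     27       135
group by dept: min(bonus), sum(bonus_x5):
         bonus  bonus_x5
dept                    
Data        41       205
Eng         23       265
Finance      7       280
HR          49       245
Legal       15        75
Ops         27       135
Sales       44       675
take first 3 rows:
         bonus  bonus_x5
dept                    
Data        41       205
Eng         23       265
Finance      7       280
sum of column 'bonus' → 71

71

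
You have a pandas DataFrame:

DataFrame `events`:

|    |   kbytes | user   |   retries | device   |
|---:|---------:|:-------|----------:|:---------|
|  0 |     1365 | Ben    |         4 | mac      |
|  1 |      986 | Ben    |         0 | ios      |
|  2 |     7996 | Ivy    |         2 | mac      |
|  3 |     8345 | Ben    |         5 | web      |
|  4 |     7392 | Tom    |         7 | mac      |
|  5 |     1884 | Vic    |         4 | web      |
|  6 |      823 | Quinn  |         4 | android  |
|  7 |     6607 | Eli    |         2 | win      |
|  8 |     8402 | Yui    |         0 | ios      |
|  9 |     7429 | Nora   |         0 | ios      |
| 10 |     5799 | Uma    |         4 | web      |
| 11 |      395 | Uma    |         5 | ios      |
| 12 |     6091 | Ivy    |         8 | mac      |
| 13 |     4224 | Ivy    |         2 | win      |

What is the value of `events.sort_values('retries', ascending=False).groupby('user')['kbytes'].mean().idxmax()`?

sort by retries descending:
    kbytes   user  retries   device
12    6091    Ivy        8      mac
4     7392    Tom        7      mac
3     8345    Ben        5      web
11     395    Uma        5      ios
0     1365    Ben        4      mac
5     1884    Vic        4      web
6      823  Quinn        4  android
10    5799    Uma        4      web
2     7996    Ivy        2      mac
7     6607    Eli        2      win
13    4224    Ivy        2      win
1      986    Ben        0      ios
8     8402    Yui        0      ios
9     7429   Nora        0      ios
group by user, mean of kbytes:
user
Ben      3565.333333
Eli      6607.000000
Ivy      6103.666667
Nora     7429.000000
Quinn     823.000000
Tom      7392.000000
Uma      3097.000000
Vic      1884.000000
Yui      8402.000000
Name: kbytes, dtype: float64

Yui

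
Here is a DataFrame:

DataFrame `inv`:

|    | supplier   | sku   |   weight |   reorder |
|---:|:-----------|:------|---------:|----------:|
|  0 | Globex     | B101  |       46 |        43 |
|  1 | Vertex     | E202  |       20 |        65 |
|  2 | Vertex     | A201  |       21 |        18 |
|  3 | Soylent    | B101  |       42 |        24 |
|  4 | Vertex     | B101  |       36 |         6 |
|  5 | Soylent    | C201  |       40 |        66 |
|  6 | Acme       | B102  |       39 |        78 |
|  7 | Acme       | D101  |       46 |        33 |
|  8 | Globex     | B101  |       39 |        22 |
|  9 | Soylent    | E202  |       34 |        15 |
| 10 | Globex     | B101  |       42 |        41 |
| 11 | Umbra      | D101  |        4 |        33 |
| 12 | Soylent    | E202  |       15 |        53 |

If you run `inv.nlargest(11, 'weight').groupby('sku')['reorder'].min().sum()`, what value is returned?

216

take 11 rows with largest weight:
   supplier   sku  weight  reorder
0    Globex  B101      46       43
7      Acme  D101      46       33
3   Soylent  B101      42       24
10   Globex  B101      42       41
5   Soylent  C201      40       66
6      Acme  B102      39       78
8    Globex  B101      39       22
4    Vertex  B101      36        6
9   Soylent  E202      34       15
2    Vertex  A201      21       18
1    Vertex  E202      20       65
group by sku, min of reorder:
sku
A201    18
B101     6
B102    78
C201    66
D101    33
E202    15
Name: reorder, dtype: int64
The sum of the resulting series is 216.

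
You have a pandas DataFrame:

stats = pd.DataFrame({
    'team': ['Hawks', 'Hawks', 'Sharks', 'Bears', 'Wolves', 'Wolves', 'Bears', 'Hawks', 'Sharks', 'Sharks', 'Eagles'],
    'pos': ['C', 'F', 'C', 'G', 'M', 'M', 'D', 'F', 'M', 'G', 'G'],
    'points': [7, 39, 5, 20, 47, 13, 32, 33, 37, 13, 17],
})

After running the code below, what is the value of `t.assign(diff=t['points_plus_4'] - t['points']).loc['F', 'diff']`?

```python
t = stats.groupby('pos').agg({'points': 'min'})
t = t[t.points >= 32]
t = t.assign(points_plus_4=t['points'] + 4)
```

group by pos, min of points:
     points
pos        
C         5
D        32
F        33
G        13
M        13
filter rows where points >= 32:
     points
pos        
D        32
F        33
add column points_plus_4 = t['points'] + 4:
     points  points_plus_4
pos                       
D        32             36
F        33             37
add column diff = t['points_plus_4'] - t['points']:
     points  points_plus_4  diff
pos                             
D        32             36     4
F        33             37     4
value at row 'F', column 'diff' → 4

4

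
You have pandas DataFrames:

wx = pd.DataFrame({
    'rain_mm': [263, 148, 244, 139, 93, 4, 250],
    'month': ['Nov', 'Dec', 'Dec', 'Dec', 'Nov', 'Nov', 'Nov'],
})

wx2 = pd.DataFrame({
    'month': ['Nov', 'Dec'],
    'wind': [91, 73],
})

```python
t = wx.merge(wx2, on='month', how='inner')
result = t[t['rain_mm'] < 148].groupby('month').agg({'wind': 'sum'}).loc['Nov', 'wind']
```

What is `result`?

182

merge on 'month' (how='inner') → 7 rows:
   rain_mm month  wind
0      263   Nov    91
1      148   Dec    73
2      244   Dec    73
3      139   Dec    73
4       93   Nov    91
5        4   Nov    91
6      250   Nov    91
filter rows where rain_mm < 148:
   rain_mm month  wind
3      139   Dec    73
4       93   Nov    91
5        4   Nov    91
group by month, sum of wind:
       wind
month      
Dec      73
Nov     182
So loc['Nov', 'wind'] = 182.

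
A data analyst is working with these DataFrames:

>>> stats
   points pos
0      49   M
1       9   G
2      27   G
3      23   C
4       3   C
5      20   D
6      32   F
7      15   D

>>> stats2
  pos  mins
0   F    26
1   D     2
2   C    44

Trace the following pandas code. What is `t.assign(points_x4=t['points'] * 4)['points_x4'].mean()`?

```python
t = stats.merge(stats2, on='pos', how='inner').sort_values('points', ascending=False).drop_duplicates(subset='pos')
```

100.0

merge on 'pos' (how='inner') → 5 rows:
   points pos  mins
0      23   C    44
1       3   C    44
2      20   D     2
3      32   F    26
4      15   D     2
sort by points descending:
   points pos  mins
3      32   F    26
0      23   C    44
2      20   D     2
4      15   D     2
1       3   C    44
drop duplicate pos (keep=first):
   points pos  mins
3      32   F    26
0      23   C    44
2      20   D     2
add column points_x4 = t['points'] * 4:
   points pos  mins  points_x4
3      32   F    26        128
0      23   C    44         92
2      20   D     2         80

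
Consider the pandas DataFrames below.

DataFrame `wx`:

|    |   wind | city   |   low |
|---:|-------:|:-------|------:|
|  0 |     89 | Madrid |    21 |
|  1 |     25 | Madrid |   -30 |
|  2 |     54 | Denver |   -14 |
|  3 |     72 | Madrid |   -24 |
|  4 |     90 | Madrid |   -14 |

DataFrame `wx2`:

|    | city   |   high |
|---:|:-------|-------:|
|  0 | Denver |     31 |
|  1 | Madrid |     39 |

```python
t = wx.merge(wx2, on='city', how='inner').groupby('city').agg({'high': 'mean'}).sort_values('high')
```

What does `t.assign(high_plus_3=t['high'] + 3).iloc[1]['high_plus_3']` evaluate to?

42.0

merge on 'city' (how='inner') → 5 rows:
   wind    city  low  high
0    89  Madrid   21    39
1    25  Madrid  -30    39
2    54  Denver  -14    31
3    72  Madrid  -24    39
4    90  Madrid  -14    39
group by city, mean of high:
        high
city        
Denver  31.0
Madrid  39.0
sort by high:
        high
city        
Denver  31.0
Madrid  39.0
add column high_plus_3 = t['high'] + 3:
        high  high_plus_3
city                     
Denver  31.0         34.0
Madrid  39.0         42.0
Reading off the value at position 1, column 'high_plus_3', we get 42.0.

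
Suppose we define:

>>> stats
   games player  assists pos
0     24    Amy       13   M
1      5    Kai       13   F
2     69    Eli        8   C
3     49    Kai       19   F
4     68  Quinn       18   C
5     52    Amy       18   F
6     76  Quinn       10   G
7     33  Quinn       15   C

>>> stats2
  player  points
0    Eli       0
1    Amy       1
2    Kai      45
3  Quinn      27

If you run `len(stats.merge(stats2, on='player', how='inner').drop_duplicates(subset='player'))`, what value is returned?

merge on 'player' (how='inner') → 8 rows:
   games player  assists pos  points
0     24    Amy       13   M       1
1      5    Kai       13   F      45
2     69    Eli        8   C       0
3     49    Kai       19   F      45
4     68  Quinn       18   C      27
5     52    Amy       18   F       1
6     76  Quinn       10   G      27
7     33  Quinn       15   C      27
drop duplicate player (keep=first):
   games player  assists pos  points
0     24    Amy       13   M       1
1      5    Kai       13   F      45
2     69    Eli        8   C       0
4     68  Quinn       18   C      27
So drop_duplicates(subset='player')) = 4.

4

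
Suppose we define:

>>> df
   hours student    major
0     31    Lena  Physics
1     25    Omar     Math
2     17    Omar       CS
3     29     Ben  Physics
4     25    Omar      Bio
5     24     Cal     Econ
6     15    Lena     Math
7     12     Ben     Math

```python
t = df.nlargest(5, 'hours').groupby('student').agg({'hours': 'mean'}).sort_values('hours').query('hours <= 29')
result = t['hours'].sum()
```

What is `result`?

take 5 rows with largest hours:
   hours student    major
0     31    Lena  Physics
3     29     Ben  Physics
1     25    Omar     Math
4     25    Omar      Bio
5     24     Cal     Econ
group by student, mean of hours:
         hours
student       
Ben       29.0
Cal       24.0
Lena      31.0
Omar      25.0
sort by hours:
         hours
student       
Cal       24.0
Omar      25.0
Ben       29.0
Lena      31.0
filter rows where hours <= 29:
         hours
student       
Cal       24.0
Omar      25.0
Ben       29.0

78.0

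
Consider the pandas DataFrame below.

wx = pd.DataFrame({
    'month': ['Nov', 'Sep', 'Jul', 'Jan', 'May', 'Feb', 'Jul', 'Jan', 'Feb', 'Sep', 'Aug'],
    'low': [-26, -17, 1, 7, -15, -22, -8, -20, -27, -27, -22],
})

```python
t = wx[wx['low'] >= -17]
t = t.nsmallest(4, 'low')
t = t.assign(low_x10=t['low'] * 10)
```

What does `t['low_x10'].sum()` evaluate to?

-390

filter rows where low >= -17:
  month  low
1   Sep  -17
2   Jul    1
3   Jan    7
4   May  -15
6   Jul   -8
take 4 rows with smallest low:
  month  low
1   Sep  -17
4   May  -15
6   Jul   -8
2   Jul    1
add column low_x10 = t['low'] * 10:
  month  low  low_x10
1   Sep  -17     -170
4   May  -15     -150
6   Jul   -8      -80
2   Jul    1       10
Then the sum of column 'low_x10': -390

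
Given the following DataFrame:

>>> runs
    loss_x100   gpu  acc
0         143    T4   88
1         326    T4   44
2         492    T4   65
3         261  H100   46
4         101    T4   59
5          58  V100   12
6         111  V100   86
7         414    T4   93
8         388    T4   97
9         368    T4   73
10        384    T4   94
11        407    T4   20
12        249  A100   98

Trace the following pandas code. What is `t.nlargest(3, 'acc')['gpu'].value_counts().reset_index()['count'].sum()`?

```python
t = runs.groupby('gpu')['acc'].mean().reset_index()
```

group by gpu, mean of acc:
gpu
A100    98.000000
H100    46.000000
T4      70.333333
V100    49.000000
Name: acc, dtype: float64
reset_index():
    gpu        acc
0  A100  98.000000
1  H100  46.000000
2    T4  70.333333
3  V100  49.000000
take 3 rows with largest acc:
    gpu        acc
0  A100  98.000000
2    T4  70.333333
3  V100  49.000000
value_counts of gpu:
gpu
A100    1
T4      1
V100    1
Name: count, dtype: int64
reset_index():
    gpu  count
0  A100      1
1    T4      1
2  V100      1
sum of column 'count' → 3

3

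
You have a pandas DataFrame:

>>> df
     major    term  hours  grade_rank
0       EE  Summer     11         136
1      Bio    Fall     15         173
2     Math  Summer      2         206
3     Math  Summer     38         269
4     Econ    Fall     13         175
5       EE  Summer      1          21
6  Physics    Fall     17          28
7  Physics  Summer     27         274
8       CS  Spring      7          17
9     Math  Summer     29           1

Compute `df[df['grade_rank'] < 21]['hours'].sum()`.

36

filter rows where grade_rank < 21:
  major    term  hours  grade_rank
8    CS  Spring      7          17
9  Math  Summer     29           1
Finally, sum of column 'hours' = 36.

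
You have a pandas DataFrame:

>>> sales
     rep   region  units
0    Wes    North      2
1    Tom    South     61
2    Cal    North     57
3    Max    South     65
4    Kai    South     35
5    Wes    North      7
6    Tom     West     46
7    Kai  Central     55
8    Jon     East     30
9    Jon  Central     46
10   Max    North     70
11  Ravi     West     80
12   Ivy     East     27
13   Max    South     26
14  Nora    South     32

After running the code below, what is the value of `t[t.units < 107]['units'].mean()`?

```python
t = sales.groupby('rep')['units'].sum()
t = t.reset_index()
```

53.0

group by rep, sum of units:
rep
Cal      57
Ivy      27
Jon      76
Kai      90
Max     161
Nora     32
Ravi     80
Tom     107
Wes       9
Name: units, dtype: int64
reset_index():
    rep  units
0   Cal     57
1   Ivy     27
2   Jon     76
3   Kai     90
4   Max    161
5  Nora     32
6  Ravi     80
7   Tom    107
8   Wes      9
filter rows where units < 107:
    rep  units
0   Cal     57
1   Ivy     27
2   Jon     76
3   Kai     90
5  Nora     32
6  Ravi     80
8   Wes      9
So mean() = 53.0.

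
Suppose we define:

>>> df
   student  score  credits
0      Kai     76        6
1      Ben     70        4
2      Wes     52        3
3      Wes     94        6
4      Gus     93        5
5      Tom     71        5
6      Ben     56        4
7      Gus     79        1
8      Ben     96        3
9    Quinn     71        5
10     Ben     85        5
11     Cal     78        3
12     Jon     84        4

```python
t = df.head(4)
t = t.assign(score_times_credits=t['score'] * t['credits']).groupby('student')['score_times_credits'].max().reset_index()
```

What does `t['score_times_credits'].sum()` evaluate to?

1300

take first 4 rows:
  student  score  credits
0     Kai     76        6
1     Ben     70        4
2     Wes     52        3
3     Wes     94        6
add column score_times_credits = t['score'] * t['credits']:
  student  score  credits  score_times_credits
0     Kai     76        6                  456
1     Ben     70        4                  280
2     Wes     52        3                  156
3     Wes     94        6                  564
group by student, max of score_times_credits:
student
Ben    280
Kai    456
Wes    564
Name: score_times_credits, dtype: int64
reset_index():
  student  score_times_credits
0     Ben                  280
1     Kai                  456
2     Wes                  564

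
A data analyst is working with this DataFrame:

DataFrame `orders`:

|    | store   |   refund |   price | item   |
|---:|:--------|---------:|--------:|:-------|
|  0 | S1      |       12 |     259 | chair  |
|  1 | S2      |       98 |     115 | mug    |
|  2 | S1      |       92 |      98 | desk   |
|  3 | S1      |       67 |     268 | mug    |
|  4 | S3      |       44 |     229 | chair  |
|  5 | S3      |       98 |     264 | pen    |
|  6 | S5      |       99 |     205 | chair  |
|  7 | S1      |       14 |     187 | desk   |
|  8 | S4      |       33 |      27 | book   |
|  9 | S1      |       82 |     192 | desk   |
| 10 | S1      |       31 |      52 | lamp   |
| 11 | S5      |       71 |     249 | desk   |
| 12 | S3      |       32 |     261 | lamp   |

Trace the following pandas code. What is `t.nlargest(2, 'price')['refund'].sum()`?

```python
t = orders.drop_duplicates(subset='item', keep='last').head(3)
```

drop duplicate item (keep=last):
   store  refund  price   item
3     S1      67    268    mug
5     S3      98    264    pen
6     S5      99    205  chair
8     S4      33     27   book
11    S5      71    249   desk
12    S3      32    261   lamp
take first 3 rows:
  store  refund  price   item
3    S1      67    268    mug
5    S3      98    264    pen
6    S5      99    205  chair
take 2 rows with largest price:
  store  refund  price item
3    S1      67    268  mug
5    S3      98    264  pen
sum of column 'refund' → 165

165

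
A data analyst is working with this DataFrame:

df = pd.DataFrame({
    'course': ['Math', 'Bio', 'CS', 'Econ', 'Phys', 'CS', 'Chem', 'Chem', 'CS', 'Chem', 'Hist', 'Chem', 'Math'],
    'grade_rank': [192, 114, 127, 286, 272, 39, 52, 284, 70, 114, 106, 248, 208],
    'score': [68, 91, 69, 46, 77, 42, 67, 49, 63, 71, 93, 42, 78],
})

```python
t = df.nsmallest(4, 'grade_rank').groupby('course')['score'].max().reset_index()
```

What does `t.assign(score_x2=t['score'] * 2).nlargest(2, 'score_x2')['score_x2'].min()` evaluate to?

134

take 4 rows with smallest grade_rank:
   course  grade_rank  score
5      CS          39     42
6    Chem          52     67
8      CS          70     63
10   Hist         106     93
group by course, max of score:
course
CS      63
Chem    67
Hist    93
Name: score, dtype: int64
reset_index():
  course  score
0     CS     63
1   Chem     67
2   Hist     93
add column score_x2 = t['score'] * 2:
  course  score  score_x2
0     CS     63       126
1   Chem     67       134
2   Hist     93       186
take 2 rows with largest score_x2:
  course  score  score_x2
2   Hist     93       186
1   Chem     67       134
Taking the min of column 'score_x2' gives 134.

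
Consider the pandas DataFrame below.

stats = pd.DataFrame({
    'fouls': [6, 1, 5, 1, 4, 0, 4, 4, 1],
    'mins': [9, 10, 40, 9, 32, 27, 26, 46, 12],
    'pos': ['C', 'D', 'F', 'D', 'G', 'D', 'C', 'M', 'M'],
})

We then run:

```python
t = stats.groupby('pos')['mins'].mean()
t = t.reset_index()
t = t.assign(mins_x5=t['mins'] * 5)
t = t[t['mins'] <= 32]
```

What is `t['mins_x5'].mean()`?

117.291666667

group by pos, mean of mins:
pos
C    17.500000
D    15.333333
F    40.000000
G    32.000000
M    29.000000
Name: mins, dtype: float64
reset_index():
  pos       mins
0   C  17.500000
1   D  15.333333
2   F  40.000000
3   G  32.000000
4   M  29.000000
add column mins_x5 = t['mins'] * 5:
  pos       mins     mins_x5
0   C  17.500000   87.500000
1   D  15.333333   76.666667
2   F  40.000000  200.000000
3   G  32.000000  160.000000
4   M  29.000000  145.000000
filter rows where mins <= 32:
  pos       mins     mins_x5
0   C  17.500000   87.500000
1   D  15.333333   76.666667
3   G  32.000000  160.000000
4   M  29.000000  145.000000
So mean() = 117.291666667.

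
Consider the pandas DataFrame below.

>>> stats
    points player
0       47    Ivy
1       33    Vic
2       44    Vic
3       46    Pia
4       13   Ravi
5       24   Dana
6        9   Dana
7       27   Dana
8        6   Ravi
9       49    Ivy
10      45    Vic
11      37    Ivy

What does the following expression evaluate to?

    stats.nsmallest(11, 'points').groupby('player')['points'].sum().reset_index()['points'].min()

19

take 11 rows with smallest points:
    points player
8        6   Ravi
6        9   Dana
4       13   Ravi
5       24   Dana
7       27   Dana
1       33    Vic
11      37    Ivy
2       44    Vic
10      45    Vic
3       46    Pia
0       47    Ivy
group by player, sum of points:
player
Dana     60
Ivy      84
Pia      46
Ravi     19
Vic     122
Name: points, dtype: int64
reset_index():
  player  points
0   Dana      60
1    Ivy      84
2    Pia      46
3   Ravi      19
4    Vic     122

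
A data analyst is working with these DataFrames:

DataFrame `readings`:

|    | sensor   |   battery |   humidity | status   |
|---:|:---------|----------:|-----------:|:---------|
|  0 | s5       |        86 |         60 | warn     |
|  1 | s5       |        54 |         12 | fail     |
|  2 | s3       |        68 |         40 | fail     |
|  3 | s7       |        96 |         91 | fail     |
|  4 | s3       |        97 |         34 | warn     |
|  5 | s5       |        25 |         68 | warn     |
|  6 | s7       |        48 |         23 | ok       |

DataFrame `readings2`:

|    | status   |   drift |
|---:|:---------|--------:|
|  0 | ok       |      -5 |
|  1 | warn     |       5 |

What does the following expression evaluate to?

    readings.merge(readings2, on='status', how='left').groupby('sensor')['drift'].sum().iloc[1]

merge on 'status' (how='left') → 7 rows:
  sensor  battery  humidity status  drift
0     s5       86        60   warn    5.0
1     s5       54        12   fail    NaN
2     s3       68        40   fail    NaN
3     s7       96        91   fail    NaN
4     s3       97        34   warn    5.0
5     s5       25        68   warn    5.0
6     s7       48        23     ok   -5.0
group by sensor, sum of drift:
sensor
s3     5.0
s5    10.0
s7    -5.0
Name: drift, dtype: float64
The value at position 1 is 10.0.

10.0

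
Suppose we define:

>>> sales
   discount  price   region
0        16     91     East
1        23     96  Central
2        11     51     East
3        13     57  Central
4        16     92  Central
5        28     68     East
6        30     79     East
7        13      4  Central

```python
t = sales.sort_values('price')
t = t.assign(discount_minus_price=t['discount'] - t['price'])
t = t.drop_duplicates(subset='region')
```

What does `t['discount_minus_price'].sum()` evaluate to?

-31

sort by price:
   discount  price   region
7        13      4  Central
2        11     51     East
3        13     57  Central
5        28     68     East
6        30     79     East
0        16     91     East
4        16     92  Central
1        23     96  Central
add column discount_minus_price = t['discount'] - t['price']:
   discount  price   region  discount_minus_price
7        13      4  Central                     9
2        11     51     East                   -40
3        13     57  Central                   -44
5        28     68     East                   -40
6        30     79     East                   -49
0        16     91     East                   -75
4        16     92  Central                   -76
1        23     96  Central                   -73
drop duplicate region (keep=first):
   discount  price   region  discount_minus_price
7        13      4  Central                     9
2        11     51     East                   -40
Hence -31.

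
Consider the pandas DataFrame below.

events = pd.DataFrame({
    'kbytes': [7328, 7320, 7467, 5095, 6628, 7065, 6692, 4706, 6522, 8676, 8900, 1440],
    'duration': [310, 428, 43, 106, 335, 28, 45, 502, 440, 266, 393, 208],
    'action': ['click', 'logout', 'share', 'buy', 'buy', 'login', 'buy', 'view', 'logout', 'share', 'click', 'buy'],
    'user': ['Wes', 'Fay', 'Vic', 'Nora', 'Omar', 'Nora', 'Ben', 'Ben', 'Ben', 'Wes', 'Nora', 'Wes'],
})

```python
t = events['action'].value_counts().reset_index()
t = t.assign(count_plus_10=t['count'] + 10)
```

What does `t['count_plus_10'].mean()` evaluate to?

12.0

value_counts of action:
action
buy       4
click     2
logout    2
share     2
login     1
view      1
Name: count, dtype: int64
reset_index():
   action  count
0     buy      4
1   click      2
2  logout      2
3   share      2
4   login      1
5    view      1
add column count_plus_10 = t['count'] + 10:
   action  count  count_plus_10
0     buy      4             14
1   click      2             12
2  logout      2             12
3   share      2             12
4   login      1             11
5    view      1             11
Finally, mean of column 'count_plus_10' = 12.0.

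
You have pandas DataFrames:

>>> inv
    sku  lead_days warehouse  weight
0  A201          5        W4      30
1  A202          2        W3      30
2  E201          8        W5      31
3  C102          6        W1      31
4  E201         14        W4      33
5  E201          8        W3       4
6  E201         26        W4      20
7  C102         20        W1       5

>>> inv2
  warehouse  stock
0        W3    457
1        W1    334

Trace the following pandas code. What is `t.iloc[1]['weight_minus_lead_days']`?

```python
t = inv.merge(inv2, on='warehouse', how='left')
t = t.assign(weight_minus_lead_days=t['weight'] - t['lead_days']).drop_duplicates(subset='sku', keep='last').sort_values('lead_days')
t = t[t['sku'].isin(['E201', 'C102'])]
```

-6

merge on 'warehouse' (how='left') → 8 rows:
    sku  lead_days warehouse  weight  stock
0  A201          5        W4      30    NaN
1  A202          2        W3      30  457.0
2  E201          8        W5      31    NaN
3  C102          6        W1      31  334.0
4  E201         14        W4      33    NaN
5  E201          8        W3       4  457.0
6  E201         26        W4      20    NaN
7  C102         20        W1       5  334.0
add column weight_minus_lead_days = t['weight'] - t['lead_days']:
    sku  lead_days warehouse  weight  stock  weight_minus_lead_days
0  A201          5        W4      30    NaN                      25
1  A202          2        W3      30  457.0                      28
2  E201          8        W5      31    NaN                      23
3  C102          6        W1      31  334.0                      25
4  E201         14        W4      33    NaN                      19
5  E201          8        W3       4  457.0                      -4
6  E201         26        W4      20    NaN                      -6
7  C102         20        W1       5  334.0                     -15
drop duplicate sku (keep=last):
    sku  lead_days warehouse  weight  stock  weight_minus_lead_days
0  A201          5        W4      30    NaN                      25
1  A202          2        W3      30  457.0                      28
6  E201         26        W4      20    NaN                      -6
7  C102         20        W1       5  334.0                     -15
sort by lead_days:
    sku  lead_days warehouse  weight  stock  weight_minus_lead_days
1  A202          2        W3      30  457.0                      28
0  A201          5        W4      30    NaN                      25
7  C102         20        W1       5  334.0                     -15
6  E201         26        W4      20    NaN                      -6
filter rows where sku in ['E201', 'C102']:
    sku  lead_days warehouse  weight  stock  weight_minus_lead_days
7  C102         20        W1       5  334.0                     -15
6  E201         26        W4      20    NaN                      -6
Finally, value at position 1, column 'weight_minus_lead_days' = -6.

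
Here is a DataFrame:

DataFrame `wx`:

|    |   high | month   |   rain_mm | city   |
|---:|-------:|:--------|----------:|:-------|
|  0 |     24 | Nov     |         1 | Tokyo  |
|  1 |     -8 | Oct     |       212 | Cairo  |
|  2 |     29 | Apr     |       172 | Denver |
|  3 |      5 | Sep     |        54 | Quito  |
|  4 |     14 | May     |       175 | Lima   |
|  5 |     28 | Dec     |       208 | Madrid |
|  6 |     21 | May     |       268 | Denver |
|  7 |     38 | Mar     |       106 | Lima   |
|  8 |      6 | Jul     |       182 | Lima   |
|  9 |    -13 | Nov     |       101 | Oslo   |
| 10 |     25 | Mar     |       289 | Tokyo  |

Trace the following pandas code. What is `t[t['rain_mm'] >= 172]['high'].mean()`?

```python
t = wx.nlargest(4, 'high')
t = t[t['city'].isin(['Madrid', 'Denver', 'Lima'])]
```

take 4 rows with largest high:
    high month  rain_mm    city
7     38   Mar      106    Lima
2     29   Apr      172  Denver
5     28   Dec      208  Madrid
10    25   Mar      289   Tokyo
filter rows where city in ['Madrid', 'Denver', 'Lima']:
   high month  rain_mm    city
7    38   Mar      106    Lima
2    29   Apr      172  Denver
5    28   Dec      208  Madrid
filter rows where rain_mm >= 172:
   high month  rain_mm    city
2    29   Apr      172  Denver
5    28   Dec      208  Madrid
Reading off the mean of column 'high', we get 28.5.

28.5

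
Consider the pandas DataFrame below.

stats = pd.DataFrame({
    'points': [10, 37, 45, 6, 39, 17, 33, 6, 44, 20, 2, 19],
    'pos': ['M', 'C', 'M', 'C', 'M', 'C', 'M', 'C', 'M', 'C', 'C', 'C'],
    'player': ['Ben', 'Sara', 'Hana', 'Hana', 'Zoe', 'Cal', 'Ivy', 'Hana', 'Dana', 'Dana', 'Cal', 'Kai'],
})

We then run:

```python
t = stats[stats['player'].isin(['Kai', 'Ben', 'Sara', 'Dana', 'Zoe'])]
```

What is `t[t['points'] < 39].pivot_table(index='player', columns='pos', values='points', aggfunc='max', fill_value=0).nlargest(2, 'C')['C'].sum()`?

57

filter rows where player in ['Kai', 'Ben', 'Sara', 'Dana', 'Zoe']:
    points pos player
0       10   M    Ben
1       37   C   Sara
4       39   M    Zoe
8       44   M   Dana
9       20   C   Dana
11      19   C    Kai
filter rows where points < 39:
    points pos player
0       10   M    Ben
1       37   C   Sara
9       20   C   Dana
11      19   C    Kai
pivot: rows=player, cols=pos, max(points):
pos      C   M
player        
Ben      0  10
Dana    20   0
Kai     19   0
Sara    37   0
take 2 rows with largest C:
pos      C  M
player       
Sara    37  0
Dana    20  0
So sum() = 57.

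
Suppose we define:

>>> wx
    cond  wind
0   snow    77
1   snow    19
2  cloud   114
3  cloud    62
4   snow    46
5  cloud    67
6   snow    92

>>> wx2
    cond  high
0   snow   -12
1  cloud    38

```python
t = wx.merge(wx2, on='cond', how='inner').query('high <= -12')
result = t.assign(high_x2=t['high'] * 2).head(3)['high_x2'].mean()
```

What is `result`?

merge on 'cond' (how='inner') → 7 rows:
    cond  wind  high
0   snow    77   -12
1   snow    19   -12
2  cloud   114    38
3  cloud    62    38
4   snow    46   -12
5  cloud    67    38
6   snow    92   -12
filter rows where high <= -12:
   cond  wind  high
0  snow    77   -12
1  snow    19   -12
4  snow    46   -12
6  snow    92   -12
add column high_x2 = t['high'] * 2:
   cond  wind  high  high_x2
0  snow    77   -12      -24
1  snow    19   -12      -24
4  snow    46   -12      -24
6  snow    92   -12      -24
take first 3 rows:
   cond  wind  high  high_x2
0  snow    77   -12      -24
1  snow    19   -12      -24
4  snow    46   -12      -24
So mean() = -24.0.

-24.0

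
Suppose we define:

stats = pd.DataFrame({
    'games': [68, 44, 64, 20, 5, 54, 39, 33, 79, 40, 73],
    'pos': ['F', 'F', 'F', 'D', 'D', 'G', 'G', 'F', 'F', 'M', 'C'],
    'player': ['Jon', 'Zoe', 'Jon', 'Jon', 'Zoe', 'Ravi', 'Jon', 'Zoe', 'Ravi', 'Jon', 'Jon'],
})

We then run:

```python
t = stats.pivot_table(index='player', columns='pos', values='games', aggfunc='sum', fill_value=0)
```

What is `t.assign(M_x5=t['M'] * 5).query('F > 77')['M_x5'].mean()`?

pivot: rows=player, cols=pos, sum(games):
pos      C   D    F   G   M
player                     
Jon     73  20  132  39  40
Ravi     0   0   79  54   0
Zoe      0   5   77   0   0
add column M_x5 = t['M'] * 5:
pos      C   D    F   G   M  M_x5
player                           
Jon     73  20  132  39  40   200
Ravi     0   0   79  54   0     0
Zoe      0   5   77   0   0     0
filter rows where F > 77:
pos      C   D    F   G   M  M_x5
player                           
Jon     73  20  132  39  40   200
Ravi     0   0   79  54   0     0
The mean of column 'M_x5' is 100.0.

100.0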